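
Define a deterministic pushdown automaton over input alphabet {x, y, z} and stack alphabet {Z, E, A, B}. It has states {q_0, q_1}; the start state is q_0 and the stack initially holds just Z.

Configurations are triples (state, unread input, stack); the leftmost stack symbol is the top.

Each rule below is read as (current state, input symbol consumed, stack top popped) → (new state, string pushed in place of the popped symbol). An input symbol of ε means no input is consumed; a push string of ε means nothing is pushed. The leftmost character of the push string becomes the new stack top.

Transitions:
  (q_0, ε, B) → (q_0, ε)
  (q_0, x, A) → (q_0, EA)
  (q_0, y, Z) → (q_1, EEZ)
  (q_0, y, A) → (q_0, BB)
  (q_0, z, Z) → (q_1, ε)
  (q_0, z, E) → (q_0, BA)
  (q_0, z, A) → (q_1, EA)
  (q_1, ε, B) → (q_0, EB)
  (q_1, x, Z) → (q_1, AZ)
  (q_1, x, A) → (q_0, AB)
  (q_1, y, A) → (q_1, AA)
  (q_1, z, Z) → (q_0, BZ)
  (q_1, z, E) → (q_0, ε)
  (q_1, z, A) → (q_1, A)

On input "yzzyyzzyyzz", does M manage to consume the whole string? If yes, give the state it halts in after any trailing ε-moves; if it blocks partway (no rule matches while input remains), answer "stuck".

q_0

(q_0, yzzyyzzyyzz, Z) ⊢ (q_1, zzyyzzyyzz, EEZ) ⊢ (q_0, zyyzzyyzz, EZ) ⊢ (q_0, yyzzyyzz, BAZ) ⊢ (q_0, yyzzyyzz, AZ) ⊢ (q_0, yzzyyzz, BBZ) ⊢ (q_0, yzzyyzz, BZ) ⊢ (q_0, yzzyyzz, Z) ⊢ (q_1, zzyyzz, EEZ) ⊢ (q_0, zyyzz, EZ) ⊢ (q_0, yyzz, BAZ) ⊢ (q_0, yyzz, AZ) ⊢ (q_0, yzz, BBZ) ⊢ (q_0, yzz, BZ) ⊢ (q_0, yzz, Z) ⊢ (q_1, zz, EEZ) ⊢ (q_0, z, EZ) ⊢ (q_0, ε, BAZ) ⊢ (q_0, ε, AZ)
All input consumed; M is in state q_0.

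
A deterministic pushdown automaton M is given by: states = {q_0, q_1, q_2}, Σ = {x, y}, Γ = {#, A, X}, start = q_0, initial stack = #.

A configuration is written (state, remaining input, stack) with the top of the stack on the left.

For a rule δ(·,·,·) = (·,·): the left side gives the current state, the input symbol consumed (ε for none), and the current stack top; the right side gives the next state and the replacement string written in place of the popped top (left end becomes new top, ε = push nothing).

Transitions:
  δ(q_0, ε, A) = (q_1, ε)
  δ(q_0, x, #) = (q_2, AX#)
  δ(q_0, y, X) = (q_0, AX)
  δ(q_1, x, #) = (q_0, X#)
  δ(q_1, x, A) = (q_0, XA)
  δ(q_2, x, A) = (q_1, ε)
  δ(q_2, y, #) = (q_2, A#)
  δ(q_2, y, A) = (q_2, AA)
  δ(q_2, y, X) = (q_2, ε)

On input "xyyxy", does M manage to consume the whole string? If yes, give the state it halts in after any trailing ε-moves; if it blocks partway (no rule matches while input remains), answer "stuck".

stuck

(q_0, xyyxy, #) ⊢ (q_2, yyxy, AX#) ⊢ (q_2, yxy, AAX#) ⊢ (q_2, xy, AAAX#) ⊢ (q_1, y, AAX#)
No transition for (q_1, y, top A); M blocks with input y remaining.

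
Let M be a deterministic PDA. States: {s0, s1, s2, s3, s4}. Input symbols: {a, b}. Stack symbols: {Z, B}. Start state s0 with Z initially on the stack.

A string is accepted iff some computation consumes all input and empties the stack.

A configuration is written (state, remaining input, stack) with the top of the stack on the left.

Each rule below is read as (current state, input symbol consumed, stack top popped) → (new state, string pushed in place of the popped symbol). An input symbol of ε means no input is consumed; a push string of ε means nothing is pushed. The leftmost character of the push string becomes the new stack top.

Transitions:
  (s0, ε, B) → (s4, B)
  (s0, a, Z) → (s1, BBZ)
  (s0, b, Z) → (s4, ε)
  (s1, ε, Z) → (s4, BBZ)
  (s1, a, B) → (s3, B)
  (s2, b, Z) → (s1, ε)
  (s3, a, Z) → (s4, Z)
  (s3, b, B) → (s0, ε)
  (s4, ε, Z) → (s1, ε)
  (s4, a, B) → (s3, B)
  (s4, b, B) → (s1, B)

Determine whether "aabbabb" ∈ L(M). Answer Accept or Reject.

Accept

(s0, aabbabb, Z)
  read a, top Z: go to s1, push BBZ → (s1, abbabb, BBZ)
  read a, top B: go to s3, push B → (s3, bbabb, BBZ)
  read b, top B: go to s0, push ε → (s0, babb, BZ)
  ε-move, top B: go to s4, push B → (s4, babb, BZ)
  read b, top B: go to s1, push B → (s1, abb, BZ)
  read a, top B: go to s3, push B → (s3, bb, BZ)
  read b, top B: go to s0, push ε → (s0, b, Z)
  read b, top Z: go to s4, push ε → (s4, ε, ε)
All input consumed and the stack is empty.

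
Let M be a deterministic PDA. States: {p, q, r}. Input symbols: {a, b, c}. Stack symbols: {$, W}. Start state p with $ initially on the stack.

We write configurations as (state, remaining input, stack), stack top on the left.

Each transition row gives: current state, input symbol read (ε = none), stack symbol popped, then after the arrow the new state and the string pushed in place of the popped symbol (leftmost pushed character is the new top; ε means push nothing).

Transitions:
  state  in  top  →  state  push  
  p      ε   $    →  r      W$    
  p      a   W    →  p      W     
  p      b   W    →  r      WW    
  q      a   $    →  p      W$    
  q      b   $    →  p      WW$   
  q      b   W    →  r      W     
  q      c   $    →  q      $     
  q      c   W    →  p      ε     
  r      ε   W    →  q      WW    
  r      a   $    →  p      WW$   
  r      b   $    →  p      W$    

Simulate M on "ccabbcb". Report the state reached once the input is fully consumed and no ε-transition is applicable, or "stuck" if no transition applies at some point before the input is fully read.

stuck

(p, ccabbcb, $) ⊢ (r, ccabbcb, W$) ⊢ (q, ccabbcb, WW$) ⊢ (p, cabbcb, W$)
No transition for (p, c, top W); M blocks with input cabbcb remaining.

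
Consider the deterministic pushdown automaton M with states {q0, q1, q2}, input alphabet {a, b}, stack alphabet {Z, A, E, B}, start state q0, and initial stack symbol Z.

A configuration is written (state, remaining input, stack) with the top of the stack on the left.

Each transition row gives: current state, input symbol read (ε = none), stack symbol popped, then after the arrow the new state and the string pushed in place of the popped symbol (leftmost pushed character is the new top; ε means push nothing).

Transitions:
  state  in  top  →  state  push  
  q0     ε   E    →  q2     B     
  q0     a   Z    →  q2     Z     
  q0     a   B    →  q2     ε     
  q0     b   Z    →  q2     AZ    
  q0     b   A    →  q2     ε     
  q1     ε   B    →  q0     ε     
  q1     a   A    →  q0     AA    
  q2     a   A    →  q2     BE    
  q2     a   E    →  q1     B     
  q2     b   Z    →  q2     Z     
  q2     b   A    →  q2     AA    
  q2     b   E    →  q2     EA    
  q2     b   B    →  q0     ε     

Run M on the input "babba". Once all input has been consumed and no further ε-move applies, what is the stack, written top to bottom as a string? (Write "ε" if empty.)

Z

(q0, babba, Z)
  read b, top Z: go to q2, push AZ → (q2, abba, AZ)
  read a, top A: go to q2, push BE → (q2, bba, BEZ)
  read b, top B: go to q0, push ε → (q0, ba, EZ)
  ε-move, top E: go to q2, push B → (q2, ba, BZ)
  read b, top B: go to q0, push ε → (q0, a, Z)
  read a, top Z: go to q2, push Z → (q2, ε, Z)
All input consumed in state q2 with stack Z.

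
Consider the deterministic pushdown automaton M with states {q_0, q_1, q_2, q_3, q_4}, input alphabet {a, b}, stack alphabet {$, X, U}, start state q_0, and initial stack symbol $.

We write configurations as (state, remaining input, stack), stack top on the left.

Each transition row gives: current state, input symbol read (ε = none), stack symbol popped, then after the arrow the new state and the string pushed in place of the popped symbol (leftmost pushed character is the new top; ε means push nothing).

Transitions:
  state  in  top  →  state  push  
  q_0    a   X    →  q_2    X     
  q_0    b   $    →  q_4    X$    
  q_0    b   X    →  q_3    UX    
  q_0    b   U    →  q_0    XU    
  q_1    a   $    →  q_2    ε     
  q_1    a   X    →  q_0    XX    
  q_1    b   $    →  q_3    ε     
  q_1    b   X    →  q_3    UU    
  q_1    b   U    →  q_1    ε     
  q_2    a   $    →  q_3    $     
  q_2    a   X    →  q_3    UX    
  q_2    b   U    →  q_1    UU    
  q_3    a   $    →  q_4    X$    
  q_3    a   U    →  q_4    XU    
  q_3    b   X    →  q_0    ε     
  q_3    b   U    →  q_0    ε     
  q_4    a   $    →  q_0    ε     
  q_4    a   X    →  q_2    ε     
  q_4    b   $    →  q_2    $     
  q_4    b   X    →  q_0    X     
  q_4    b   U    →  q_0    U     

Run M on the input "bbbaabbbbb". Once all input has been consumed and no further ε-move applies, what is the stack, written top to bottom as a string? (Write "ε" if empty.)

U$

(q_0, bbbaabbbbb, $) ⊢ (q_4, bbaabbbbb, X$) ⊢ (q_0, baabbbbb, X$) ⊢ (q_3, aabbbbb, UX$) ⊢ (q_4, abbbbb, XUX$) ⊢ (q_2, bbbbb, UX$) ⊢ (q_1, bbbb, UUX$) ⊢ (q_1, bbb, UX$) ⊢ (q_1, bb, X$) ⊢ (q_3, b, UU$) ⊢ (q_0, ε, U$)
All input consumed in state q_0 with stack U$.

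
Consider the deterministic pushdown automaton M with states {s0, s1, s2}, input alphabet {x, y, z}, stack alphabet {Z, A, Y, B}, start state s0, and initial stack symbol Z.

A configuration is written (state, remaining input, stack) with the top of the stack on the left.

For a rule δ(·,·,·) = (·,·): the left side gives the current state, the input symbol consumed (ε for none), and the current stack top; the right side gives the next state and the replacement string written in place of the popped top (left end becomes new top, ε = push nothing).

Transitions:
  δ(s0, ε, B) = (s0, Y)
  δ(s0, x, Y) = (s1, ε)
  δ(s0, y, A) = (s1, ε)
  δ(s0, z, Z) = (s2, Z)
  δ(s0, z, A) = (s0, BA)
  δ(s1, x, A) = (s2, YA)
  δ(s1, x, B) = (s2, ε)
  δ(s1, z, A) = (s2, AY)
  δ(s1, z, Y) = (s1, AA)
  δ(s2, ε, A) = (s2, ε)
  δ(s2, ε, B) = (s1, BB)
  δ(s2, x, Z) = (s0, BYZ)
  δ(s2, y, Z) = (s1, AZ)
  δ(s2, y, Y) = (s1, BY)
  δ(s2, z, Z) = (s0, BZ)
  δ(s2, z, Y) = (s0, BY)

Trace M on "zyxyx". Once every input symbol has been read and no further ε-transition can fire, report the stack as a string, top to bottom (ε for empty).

(s0, zyxyx, Z)
  read z, top Z: go to s2, push Z → (s2, yxyx, Z)
  read y, top Z: go to s1, push AZ → (s1, xyx, AZ)
  read x, top A: go to s2, push YA → (s2, yx, YAZ)
  read y, top Y: go to s1, push BY → (s1, x, BYAZ)
  read x, top B: go to s2, push ε → (s2, ε, YAZ)
All input consumed in state s2 with stack YAZ.

YAZ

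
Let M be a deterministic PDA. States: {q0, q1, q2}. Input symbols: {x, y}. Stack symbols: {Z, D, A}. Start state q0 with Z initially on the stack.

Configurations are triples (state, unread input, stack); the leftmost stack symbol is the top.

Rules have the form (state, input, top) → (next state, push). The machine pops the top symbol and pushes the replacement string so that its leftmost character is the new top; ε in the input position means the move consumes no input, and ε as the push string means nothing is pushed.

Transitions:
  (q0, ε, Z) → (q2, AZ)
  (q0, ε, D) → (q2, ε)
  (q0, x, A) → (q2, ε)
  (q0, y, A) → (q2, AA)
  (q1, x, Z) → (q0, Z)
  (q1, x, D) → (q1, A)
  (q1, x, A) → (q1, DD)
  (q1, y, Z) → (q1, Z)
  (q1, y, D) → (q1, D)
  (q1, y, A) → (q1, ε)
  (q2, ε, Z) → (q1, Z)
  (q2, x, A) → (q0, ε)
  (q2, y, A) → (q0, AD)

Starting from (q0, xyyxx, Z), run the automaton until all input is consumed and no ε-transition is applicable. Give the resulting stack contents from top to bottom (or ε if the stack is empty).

(q0, xyyxx, Z)
  ε-move, top Z: go to q2, push AZ → (q2, xyyxx, AZ)
  read x, top A: go to q0, push ε → (q0, yyxx, Z)
  ε-move, top Z: go to q2, push AZ → (q2, yyxx, AZ)
  read y, top A: go to q0, push AD → (q0, yxx, ADZ)
  read y, top A: go to q2, push AA → (q2, xx, AADZ)
  read x, top A: go to q0, push ε → (q0, x, ADZ)
  read x, top A: go to q2, push ε → (q2, ε, DZ)
All input consumed in state q2 with stack DZ.

DZ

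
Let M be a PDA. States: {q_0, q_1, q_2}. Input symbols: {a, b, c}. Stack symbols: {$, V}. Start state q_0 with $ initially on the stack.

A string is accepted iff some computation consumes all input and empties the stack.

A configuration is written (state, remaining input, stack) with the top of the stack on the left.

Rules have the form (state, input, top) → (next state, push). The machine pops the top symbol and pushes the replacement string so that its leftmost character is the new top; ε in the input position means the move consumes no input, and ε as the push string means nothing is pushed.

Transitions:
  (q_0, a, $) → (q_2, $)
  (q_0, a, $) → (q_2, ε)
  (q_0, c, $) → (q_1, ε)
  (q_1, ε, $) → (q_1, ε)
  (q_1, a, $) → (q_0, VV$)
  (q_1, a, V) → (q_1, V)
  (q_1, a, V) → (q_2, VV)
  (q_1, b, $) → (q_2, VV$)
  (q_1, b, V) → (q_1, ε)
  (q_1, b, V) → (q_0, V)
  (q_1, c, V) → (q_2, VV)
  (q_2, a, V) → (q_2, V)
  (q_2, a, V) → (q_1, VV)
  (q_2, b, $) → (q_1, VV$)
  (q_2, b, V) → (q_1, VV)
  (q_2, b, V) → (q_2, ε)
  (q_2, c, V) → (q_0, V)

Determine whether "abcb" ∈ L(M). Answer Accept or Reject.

No computation consumes all input and empties the stack.

Reject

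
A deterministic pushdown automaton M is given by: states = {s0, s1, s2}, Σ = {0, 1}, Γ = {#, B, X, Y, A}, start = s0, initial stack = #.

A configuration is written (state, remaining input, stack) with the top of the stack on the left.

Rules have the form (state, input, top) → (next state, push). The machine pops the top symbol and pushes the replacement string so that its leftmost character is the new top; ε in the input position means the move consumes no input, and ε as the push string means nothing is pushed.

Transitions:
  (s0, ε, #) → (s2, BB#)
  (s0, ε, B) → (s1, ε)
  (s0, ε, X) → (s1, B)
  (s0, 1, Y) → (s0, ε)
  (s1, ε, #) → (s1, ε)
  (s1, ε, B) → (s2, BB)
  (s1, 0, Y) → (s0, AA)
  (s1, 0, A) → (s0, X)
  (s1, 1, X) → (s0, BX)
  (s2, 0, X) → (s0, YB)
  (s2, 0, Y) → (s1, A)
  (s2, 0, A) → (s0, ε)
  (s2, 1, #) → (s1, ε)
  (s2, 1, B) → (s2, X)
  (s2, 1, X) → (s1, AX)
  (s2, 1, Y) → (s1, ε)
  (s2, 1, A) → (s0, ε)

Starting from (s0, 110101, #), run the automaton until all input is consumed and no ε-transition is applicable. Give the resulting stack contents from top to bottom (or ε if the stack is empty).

BBXB#

(s0, 110101, #) ⊢ (s2, 110101, BB#) ⊢ (s2, 10101, XB#) ⊢ (s1, 0101, AXB#) ⊢ (s0, 101, XXB#) ⊢ (s1, 101, BXB#) ⊢ (s2, 101, BBXB#) ⊢ (s2, 01, XBXB#) ⊢ (s0, 1, YBBXB#) ⊢ (s0, ε, BBXB#) ⊢ (s1, ε, BXB#) ⊢ (s2, ε, BBXB#)
All input consumed in state s2 with stack BBXB#.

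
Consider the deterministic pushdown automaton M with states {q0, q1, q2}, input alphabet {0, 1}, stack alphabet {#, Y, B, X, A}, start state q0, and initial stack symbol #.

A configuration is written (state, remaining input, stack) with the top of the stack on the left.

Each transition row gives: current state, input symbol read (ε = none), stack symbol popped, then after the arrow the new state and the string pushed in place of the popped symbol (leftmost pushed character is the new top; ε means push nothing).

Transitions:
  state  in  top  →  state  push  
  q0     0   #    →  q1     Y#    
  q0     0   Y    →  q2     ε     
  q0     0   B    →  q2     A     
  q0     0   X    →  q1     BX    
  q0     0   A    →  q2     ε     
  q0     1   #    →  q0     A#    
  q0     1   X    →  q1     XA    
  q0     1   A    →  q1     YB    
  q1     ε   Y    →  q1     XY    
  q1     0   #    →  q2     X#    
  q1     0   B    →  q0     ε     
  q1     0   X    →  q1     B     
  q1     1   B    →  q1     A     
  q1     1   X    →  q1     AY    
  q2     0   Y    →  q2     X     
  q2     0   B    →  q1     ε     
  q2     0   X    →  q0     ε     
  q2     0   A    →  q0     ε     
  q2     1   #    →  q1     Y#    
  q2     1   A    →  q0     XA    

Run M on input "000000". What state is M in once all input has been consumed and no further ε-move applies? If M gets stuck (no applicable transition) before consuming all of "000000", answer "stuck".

(q0, 000000, #)
  read 0, top #: go to q1, push Y# → (q1, 00000, Y#)
  ε-move, top Y: go to q1, push XY → (q1, 00000, XY#)
  read 0, top X: go to q1, push B → (q1, 0000, BY#)
  read 0, top B: go to q0, push ε → (q0, 000, Y#)
  read 0, top Y: go to q2, push ε → (q2, 00, #)
No transition for (q2, 0, top #); M blocks with input 00 remaining.

stuck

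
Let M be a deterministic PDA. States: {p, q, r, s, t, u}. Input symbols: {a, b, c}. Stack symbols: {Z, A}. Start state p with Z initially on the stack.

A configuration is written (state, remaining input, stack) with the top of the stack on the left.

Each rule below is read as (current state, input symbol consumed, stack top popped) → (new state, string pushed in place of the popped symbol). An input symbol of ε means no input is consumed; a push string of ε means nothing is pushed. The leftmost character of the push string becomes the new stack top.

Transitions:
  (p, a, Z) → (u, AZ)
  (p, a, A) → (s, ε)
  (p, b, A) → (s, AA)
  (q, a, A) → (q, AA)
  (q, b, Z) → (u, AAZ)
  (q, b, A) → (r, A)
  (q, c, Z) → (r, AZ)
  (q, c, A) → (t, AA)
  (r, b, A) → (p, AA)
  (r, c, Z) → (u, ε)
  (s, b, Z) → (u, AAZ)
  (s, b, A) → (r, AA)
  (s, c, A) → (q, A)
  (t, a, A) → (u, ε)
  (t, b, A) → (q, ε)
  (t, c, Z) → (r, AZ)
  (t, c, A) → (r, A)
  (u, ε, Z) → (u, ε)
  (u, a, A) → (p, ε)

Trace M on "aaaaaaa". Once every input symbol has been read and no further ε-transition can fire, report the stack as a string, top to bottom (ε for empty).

(p, aaaaaaa, Z) ⊢ (u, aaaaaa, AZ) ⊢ (p, aaaaa, Z) ⊢ (u, aaaa, AZ) ⊢ (p, aaa, Z) ⊢ (u, aa, AZ) ⊢ (p, a, Z) ⊢ (u, ε, AZ)
All input consumed in state u with stack AZ.

AZ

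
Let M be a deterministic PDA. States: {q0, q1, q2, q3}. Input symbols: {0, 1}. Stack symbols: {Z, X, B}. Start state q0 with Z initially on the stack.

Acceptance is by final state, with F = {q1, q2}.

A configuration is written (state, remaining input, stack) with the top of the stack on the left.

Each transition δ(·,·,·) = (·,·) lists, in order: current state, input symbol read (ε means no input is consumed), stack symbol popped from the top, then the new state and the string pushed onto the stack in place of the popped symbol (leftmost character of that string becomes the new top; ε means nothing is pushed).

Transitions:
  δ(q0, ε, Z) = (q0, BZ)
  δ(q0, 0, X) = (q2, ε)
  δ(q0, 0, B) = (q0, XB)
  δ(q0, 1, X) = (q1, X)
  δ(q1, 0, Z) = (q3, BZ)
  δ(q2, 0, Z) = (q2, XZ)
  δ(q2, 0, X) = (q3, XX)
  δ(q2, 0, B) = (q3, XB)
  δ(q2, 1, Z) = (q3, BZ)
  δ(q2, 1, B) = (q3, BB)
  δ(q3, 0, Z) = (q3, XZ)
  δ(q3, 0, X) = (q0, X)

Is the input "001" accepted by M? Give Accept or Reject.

(q0, 001, Z) ⊢ (q0, 001, BZ) ⊢ (q0, 01, XBZ) ⊢ (q2, 1, BZ) ⊢ (q3, ε, BBZ)
All input consumed; state q3 ∉ F and no further ε-move applies.

Reject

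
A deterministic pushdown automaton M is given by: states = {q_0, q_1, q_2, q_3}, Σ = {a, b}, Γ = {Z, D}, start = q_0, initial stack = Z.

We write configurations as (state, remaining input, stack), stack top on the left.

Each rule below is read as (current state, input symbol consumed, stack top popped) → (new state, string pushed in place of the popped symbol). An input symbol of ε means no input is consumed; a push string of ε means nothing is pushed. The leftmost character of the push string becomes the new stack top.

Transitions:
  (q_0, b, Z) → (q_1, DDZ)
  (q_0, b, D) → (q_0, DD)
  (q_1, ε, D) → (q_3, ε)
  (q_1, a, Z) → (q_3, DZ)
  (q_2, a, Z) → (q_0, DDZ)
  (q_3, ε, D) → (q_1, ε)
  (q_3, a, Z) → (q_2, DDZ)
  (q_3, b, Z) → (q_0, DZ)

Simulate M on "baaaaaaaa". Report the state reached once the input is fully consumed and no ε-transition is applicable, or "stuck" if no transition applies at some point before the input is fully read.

(q_0, baaaaaaaa, Z)
  read b, top Z: go to q_1, push DDZ → (q_1, aaaaaaaa, DDZ)
  ε-move, top D: go to q_3, push ε → (q_3, aaaaaaaa, DZ)
  ε-move, top D: go to q_1, push ε → (q_1, aaaaaaaa, Z)
  read a, top Z: go to q_3, push DZ → (q_3, aaaaaaa, DZ)
  ε-move, top D: go to q_1, push ε → (q_1, aaaaaaa, Z)
  read a, top Z: go to q_3, push DZ → (q_3, aaaaaa, DZ)
  ε-move, top D: go to q_1, push ε → (q_1, aaaaaa, Z)
  read a, top Z: go to q_3, push DZ → (q_3, aaaaa, DZ)
  ε-move, top D: go to q_1, push ε → (q_1, aaaaa, Z)
  read a, top Z: go to q_3, push DZ → (q_3, aaaa, DZ)
  ε-move, top D: go to q_1, push ε → (q_1, aaaa, Z)
  read a, top Z: go to q_3, push DZ → (q_3, aaa, DZ)
  ε-move, top D: go to q_1, push ε → (q_1, aaa, Z)
  read a, top Z: go to q_3, push DZ → (q_3, aa, DZ)
  ε-move, top D: go to q_1, push ε → (q_1, aa, Z)
  read a, top Z: go to q_3, push DZ → (q_3, a, DZ)
  ε-move, top D: go to q_1, push ε → (q_1, a, Z)
  read a, top Z: go to q_3, push DZ → (q_3, ε, DZ)
  ε-move, top D: go to q_1, push ε → (q_1, ε, Z)
All input consumed; M is in state q_1.

q_1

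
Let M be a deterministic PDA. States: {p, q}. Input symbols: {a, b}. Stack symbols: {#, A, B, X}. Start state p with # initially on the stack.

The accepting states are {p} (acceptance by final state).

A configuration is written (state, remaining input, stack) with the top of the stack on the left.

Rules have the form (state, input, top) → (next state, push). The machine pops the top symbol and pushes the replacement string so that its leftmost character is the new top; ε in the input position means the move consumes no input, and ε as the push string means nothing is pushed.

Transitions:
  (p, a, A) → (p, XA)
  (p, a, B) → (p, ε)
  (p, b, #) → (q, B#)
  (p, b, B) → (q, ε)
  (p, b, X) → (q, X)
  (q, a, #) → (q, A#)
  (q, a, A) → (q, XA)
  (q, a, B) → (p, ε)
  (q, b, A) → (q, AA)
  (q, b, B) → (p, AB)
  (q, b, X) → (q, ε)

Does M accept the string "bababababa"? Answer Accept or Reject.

(p, bababababa, #) ⊢ (q, ababababa, B#) ⊢ (p, babababa, #) ⊢ (q, abababa, B#) ⊢ (p, bababa, #) ⊢ (q, ababa, B#) ⊢ (p, baba, #) ⊢ (q, aba, B#) ⊢ (p, ba, #) ⊢ (q, a, B#) ⊢ (p, ε, #)
All input consumed; state p ∈ F.

Accept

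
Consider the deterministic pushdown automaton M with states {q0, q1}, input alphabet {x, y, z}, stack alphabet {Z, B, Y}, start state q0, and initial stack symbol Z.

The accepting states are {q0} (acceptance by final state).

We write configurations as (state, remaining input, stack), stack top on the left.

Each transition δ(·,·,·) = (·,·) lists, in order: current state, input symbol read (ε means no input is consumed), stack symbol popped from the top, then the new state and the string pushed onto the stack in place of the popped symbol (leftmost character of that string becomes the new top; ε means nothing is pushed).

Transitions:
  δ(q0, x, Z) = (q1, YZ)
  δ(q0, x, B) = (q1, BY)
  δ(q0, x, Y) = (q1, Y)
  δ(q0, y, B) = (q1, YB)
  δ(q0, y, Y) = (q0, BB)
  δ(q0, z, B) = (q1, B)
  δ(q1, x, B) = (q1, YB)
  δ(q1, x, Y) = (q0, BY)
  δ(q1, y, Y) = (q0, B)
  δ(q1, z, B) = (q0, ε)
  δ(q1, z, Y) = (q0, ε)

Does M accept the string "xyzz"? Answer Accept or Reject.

Accept

(q0, xyzz, Z)
  read x, top Z: go to q1, push YZ → (q1, yzz, YZ)
  read y, top Y: go to q0, push B → (q0, zz, BZ)
  read z, top B: go to q1, push B → (q1, z, BZ)
  read z, top B: go to q0, push ε → (q0, ε, Z)
All input consumed; state q0 ∈ F.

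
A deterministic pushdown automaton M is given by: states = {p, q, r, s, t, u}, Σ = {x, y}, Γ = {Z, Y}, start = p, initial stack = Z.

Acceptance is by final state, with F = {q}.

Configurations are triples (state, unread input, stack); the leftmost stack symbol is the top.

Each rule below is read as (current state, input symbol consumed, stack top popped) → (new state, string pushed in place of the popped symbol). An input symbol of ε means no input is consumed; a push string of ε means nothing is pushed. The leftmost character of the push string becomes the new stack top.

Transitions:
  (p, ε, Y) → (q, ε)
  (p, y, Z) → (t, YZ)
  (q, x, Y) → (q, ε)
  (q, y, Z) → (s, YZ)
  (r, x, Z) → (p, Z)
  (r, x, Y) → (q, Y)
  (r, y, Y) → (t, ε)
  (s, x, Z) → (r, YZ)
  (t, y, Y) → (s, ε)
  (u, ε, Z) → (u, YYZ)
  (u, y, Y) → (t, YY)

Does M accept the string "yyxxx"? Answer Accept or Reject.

(p, yyxxx, Z) ⊢ (t, yxxx, YZ) ⊢ (s, xxx, Z) ⊢ (r, xx, YZ) ⊢ (q, x, YZ) ⊢ (q, ε, Z)
All input consumed; state q ∈ F.

Accept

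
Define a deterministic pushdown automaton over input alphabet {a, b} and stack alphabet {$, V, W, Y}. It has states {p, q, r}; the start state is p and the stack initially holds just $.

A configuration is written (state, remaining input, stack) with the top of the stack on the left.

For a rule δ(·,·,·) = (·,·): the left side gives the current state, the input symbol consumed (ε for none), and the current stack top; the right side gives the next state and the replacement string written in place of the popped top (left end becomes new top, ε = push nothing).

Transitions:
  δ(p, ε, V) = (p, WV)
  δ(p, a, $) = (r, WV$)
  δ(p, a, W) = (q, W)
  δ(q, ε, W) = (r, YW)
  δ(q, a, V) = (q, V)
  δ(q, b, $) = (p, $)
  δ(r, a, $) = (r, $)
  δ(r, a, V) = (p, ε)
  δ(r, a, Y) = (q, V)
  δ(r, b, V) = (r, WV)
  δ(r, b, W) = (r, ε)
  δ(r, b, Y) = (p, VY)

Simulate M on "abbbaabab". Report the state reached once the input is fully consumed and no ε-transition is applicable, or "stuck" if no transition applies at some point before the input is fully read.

(p, abbbaabab, $)
  read a, top $: go to r, push WV$ → (r, bbbaabab, WV$)
  read b, top W: go to r, push ε → (r, bbaabab, V$)
  read b, top V: go to r, push WV → (r, baabab, WV$)
  read b, top W: go to r, push ε → (r, aabab, V$)
  read a, top V: go to p, push ε → (p, abab, $)
  read a, top $: go to r, push WV$ → (r, bab, WV$)
  read b, top W: go to r, push ε → (r, ab, V$)
  read a, top V: go to p, push ε → (p, b, $)
No transition for (p, b, top $); M blocks with input b remaining.

stuck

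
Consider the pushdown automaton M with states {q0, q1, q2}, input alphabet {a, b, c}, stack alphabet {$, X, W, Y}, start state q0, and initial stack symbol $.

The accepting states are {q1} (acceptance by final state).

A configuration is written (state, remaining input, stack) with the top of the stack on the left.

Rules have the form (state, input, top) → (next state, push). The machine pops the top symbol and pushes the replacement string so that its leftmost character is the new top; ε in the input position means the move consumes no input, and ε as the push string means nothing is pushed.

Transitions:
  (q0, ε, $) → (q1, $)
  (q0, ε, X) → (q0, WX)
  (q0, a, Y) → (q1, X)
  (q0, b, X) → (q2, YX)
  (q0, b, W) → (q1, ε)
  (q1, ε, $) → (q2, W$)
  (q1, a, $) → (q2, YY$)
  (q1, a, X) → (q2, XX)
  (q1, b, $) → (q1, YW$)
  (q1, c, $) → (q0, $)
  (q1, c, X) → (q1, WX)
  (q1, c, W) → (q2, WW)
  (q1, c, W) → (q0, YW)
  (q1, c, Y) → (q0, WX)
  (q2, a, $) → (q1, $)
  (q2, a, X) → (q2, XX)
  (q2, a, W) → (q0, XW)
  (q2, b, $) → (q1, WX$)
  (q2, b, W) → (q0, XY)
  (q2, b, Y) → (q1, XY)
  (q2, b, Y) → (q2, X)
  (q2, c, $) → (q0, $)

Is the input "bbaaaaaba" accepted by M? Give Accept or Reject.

Reject

No computation consumes all input and reaches a final state.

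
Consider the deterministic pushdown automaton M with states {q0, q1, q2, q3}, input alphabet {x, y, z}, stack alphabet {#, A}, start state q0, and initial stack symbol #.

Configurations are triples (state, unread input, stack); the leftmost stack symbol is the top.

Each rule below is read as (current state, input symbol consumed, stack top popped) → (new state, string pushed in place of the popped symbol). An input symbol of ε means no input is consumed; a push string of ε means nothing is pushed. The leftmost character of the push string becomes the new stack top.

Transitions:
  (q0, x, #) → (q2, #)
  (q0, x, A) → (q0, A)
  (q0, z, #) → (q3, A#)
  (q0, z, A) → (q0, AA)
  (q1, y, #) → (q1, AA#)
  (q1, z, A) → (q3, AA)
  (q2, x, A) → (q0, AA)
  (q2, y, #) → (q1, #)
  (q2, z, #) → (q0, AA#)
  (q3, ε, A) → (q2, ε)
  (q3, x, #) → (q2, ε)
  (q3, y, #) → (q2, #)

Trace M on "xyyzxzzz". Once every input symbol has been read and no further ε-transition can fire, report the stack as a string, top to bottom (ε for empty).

(q0, xyyzxzzz, #)
  read x, top #: go to q2, push # → (q2, yyzxzzz, #)
  read y, top #: go to q1, push # → (q1, yzxzzz, #)
  read y, top #: go to q1, push AA# → (q1, zxzzz, AA#)
  read z, top A: go to q3, push AA → (q3, xzzz, AAA#)
  ε-move, top A: go to q2, push ε → (q2, xzzz, AA#)
  read x, top A: go to q0, push AA → (q0, zzz, AAA#)
  read z, top A: go to q0, push AA → (q0, zz, AAAA#)
  read z, top A: go to q0, push AA → (q0, z, AAAAA#)
  read z, top A: go to q0, push AA → (q0, ε, AAAAAA#)
All input consumed in state q0 with stack AAAAAA#.

AAAAAA#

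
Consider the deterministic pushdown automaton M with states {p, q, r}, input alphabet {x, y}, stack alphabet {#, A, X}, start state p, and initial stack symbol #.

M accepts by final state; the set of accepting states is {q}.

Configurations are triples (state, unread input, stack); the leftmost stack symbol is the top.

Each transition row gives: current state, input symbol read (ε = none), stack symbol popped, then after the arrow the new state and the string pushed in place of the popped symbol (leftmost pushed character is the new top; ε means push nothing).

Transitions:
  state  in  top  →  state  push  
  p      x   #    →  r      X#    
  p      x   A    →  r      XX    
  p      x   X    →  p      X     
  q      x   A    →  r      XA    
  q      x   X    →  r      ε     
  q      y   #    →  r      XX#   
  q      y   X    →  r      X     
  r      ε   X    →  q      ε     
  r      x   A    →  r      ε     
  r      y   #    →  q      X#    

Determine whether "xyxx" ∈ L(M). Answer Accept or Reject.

Reject

(p, xyxx, #)
  read x, top #: go to r, push X# → (r, yxx, X#)
  ε-move, top X: go to q, push ε → (q, yxx, #)
  read y, top #: go to r, push XX# → (r, xx, XX#)
  ε-move, top X: go to q, push ε → (q, xx, X#)
  read x, top X: go to r, push ε → (r, x, #)
No transition applies at (r, x, #); input not fully consumed.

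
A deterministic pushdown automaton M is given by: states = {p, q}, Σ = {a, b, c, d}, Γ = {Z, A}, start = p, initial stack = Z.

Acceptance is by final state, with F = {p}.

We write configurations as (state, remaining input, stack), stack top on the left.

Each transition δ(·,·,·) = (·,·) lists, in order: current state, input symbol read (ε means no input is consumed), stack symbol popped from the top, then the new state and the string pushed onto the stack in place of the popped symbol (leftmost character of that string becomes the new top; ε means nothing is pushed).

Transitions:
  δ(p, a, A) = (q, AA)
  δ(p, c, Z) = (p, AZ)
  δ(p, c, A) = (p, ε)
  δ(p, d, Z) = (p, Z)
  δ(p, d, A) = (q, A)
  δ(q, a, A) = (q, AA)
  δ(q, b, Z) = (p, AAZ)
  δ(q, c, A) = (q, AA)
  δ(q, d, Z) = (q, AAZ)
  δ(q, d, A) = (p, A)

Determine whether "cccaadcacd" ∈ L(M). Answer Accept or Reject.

Accept

(p, cccaadcacd, Z)
  read c, top Z: go to p, push AZ → (p, ccaadcacd, AZ)
  read c, top A: go to p, push ε → (p, caadcacd, Z)
  read c, top Z: go to p, push AZ → (p, aadcacd, AZ)
  read a, top A: go to q, push AA → (q, adcacd, AAZ)
  read a, top A: go to q, push AA → (q, dcacd, AAAZ)
  read d, top A: go to p, push A → (p, cacd, AAAZ)
  read c, top A: go to p, push ε → (p, acd, AAZ)
  read a, top A: go to q, push AA → (q, cd, AAAZ)
  read c, top A: go to q, push AA → (q, d, AAAAZ)
  read d, top A: go to p, push A → (p, ε, AAAAZ)
All input consumed; state p ∈ F.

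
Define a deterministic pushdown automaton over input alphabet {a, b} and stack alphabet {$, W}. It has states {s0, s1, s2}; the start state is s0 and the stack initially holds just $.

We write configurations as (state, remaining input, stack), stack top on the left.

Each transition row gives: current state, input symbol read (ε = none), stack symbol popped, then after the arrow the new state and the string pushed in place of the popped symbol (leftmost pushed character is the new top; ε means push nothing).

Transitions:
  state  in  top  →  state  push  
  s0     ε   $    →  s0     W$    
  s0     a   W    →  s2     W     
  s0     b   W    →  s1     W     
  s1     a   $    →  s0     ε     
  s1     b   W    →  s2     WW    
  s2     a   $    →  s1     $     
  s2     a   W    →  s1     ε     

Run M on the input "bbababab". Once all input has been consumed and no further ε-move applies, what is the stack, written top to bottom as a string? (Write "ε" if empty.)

WW$

(s0, bbababab, $)
  ε-move, top $: go to s0, push W$ → (s0, bbababab, W$)
  read b, top W: go to s1, push W → (s1, bababab, W$)
  read b, top W: go to s2, push WW → (s2, ababab, WW$)
  read a, top W: go to s1, push ε → (s1, babab, W$)
  read b, top W: go to s2, push WW → (s2, abab, WW$)
  read a, top W: go to s1, push ε → (s1, bab, W$)
  read b, top W: go to s2, push WW → (s2, ab, WW$)
  read a, top W: go to s1, push ε → (s1, b, W$)
  read b, top W: go to s2, push WW → (s2, ε, WW$)
All input consumed in state s2 with stack WW$.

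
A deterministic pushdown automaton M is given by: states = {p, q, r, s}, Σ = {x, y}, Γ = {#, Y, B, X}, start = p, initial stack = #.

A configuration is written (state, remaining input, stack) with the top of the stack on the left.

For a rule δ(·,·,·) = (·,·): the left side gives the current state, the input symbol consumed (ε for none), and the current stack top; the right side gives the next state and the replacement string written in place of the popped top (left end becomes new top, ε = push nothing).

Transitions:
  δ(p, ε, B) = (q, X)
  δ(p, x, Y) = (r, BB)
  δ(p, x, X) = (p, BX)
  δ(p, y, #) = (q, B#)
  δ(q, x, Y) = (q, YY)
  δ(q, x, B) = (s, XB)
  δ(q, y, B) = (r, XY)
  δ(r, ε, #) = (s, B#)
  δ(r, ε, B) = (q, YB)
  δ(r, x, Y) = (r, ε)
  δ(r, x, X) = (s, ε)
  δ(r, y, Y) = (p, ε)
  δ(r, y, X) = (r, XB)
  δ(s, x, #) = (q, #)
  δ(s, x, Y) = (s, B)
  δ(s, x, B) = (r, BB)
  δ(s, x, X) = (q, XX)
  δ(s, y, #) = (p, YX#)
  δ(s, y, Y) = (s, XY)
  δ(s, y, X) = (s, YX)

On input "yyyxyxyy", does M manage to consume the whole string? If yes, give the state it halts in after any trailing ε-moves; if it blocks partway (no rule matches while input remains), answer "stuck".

(p, yyyxyxyy, #)
  read y, top #: go to q, push B# → (q, yyxyxyy, B#)
  read y, top B: go to r, push XY → (r, yxyxyy, XY#)
  read y, top X: go to r, push XB → (r, xyxyy, XBY#)
  read x, top X: go to s, push ε → (s, yxyy, BY#)
No transition for (s, y, top B); M blocks with input yxyy remaining.

stuck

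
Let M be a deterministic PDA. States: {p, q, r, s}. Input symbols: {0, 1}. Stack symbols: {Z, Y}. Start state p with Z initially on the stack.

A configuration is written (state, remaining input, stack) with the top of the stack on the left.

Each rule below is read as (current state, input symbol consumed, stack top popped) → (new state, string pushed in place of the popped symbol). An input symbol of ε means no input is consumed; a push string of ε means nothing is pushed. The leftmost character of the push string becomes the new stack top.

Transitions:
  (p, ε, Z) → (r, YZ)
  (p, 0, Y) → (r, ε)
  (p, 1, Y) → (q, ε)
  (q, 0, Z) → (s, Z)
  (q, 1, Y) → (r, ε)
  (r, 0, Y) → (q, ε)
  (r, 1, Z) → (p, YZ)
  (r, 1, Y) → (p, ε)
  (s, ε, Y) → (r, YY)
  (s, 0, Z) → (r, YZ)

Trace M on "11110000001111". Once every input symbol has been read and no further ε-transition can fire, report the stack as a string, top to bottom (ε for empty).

(p, 11110000001111, Z)
  ε-move, top Z: go to r, push YZ → (r, 11110000001111, YZ)
  read 1, top Y: go to p, push ε → (p, 1110000001111, Z)
  ε-move, top Z: go to r, push YZ → (r, 1110000001111, YZ)
  read 1, top Y: go to p, push ε → (p, 110000001111, Z)
  ε-move, top Z: go to r, push YZ → (r, 110000001111, YZ)
  read 1, top Y: go to p, push ε → (p, 10000001111, Z)
  ε-move, top Z: go to r, push YZ → (r, 10000001111, YZ)
  read 1, top Y: go to p, push ε → (p, 0000001111, Z)
  ε-move, top Z: go to r, push YZ → (r, 0000001111, YZ)
  read 0, top Y: go to q, push ε → (q, 000001111, Z)
  read 0, top Z: go to s, push Z → (s, 00001111, Z)
  read 0, top Z: go to r, push YZ → (r, 0001111, YZ)
  read 0, top Y: go to q, push ε → (q, 001111, Z)
  read 0, top Z: go to s, push Z → (s, 01111, Z)
  read 0, top Z: go to r, push YZ → (r, 1111, YZ)
  read 1, top Y: go to p, push ε → (p, 111, Z)
  ε-move, top Z: go to r, push YZ → (r, 111, YZ)
  read 1, top Y: go to p, push ε → (p, 11, Z)
  ε-move, top Z: go to r, push YZ → (r, 11, YZ)
  read 1, top Y: go to p, push ε → (p, 1, Z)
  ε-move, top Z: go to r, push YZ → (r, 1, YZ)
  read 1, top Y: go to p, push ε → (p, ε, Z)
  ε-move, top Z: go to r, push YZ → (r, ε, YZ)
All input consumed in state r with stack YZ.

YZ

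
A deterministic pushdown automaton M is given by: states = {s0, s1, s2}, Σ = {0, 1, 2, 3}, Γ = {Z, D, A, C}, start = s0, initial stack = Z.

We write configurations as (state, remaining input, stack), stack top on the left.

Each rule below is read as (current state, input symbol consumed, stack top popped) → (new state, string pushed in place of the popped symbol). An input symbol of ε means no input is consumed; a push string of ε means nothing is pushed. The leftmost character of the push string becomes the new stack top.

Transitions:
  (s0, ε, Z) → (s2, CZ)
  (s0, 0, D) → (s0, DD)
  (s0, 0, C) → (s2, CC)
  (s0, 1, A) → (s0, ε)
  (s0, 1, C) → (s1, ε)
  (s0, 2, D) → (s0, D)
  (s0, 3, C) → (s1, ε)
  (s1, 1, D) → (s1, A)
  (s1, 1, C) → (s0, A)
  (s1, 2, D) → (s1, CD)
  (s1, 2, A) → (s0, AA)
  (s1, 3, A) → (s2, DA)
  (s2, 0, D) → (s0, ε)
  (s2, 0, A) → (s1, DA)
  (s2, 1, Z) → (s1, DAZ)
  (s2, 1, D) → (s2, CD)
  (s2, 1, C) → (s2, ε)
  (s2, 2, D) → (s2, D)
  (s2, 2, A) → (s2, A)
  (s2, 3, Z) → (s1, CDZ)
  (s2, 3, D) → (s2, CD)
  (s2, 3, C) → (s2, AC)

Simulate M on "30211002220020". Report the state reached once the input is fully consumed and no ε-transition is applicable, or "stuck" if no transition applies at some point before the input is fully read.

(s0, 30211002220020, Z)
  ε-move, top Z: go to s2, push CZ → (s2, 30211002220020, CZ)
  read 3, top C: go to s2, push AC → (s2, 0211002220020, ACZ)
  read 0, top A: go to s1, push DA → (s1, 211002220020, DACZ)
  read 2, top D: go to s1, push CD → (s1, 11002220020, CDACZ)
  read 1, top C: go to s0, push A → (s0, 1002220020, ADACZ)
  read 1, top A: go to s0, push ε → (s0, 002220020, DACZ)
  read 0, top D: go to s0, push DD → (s0, 02220020, DDACZ)
  read 0, top D: go to s0, push DD → (s0, 2220020, DDDACZ)
  read 2, top D: go to s0, push D → (s0, 220020, DDDACZ)
  read 2, top D: go to s0, push D → (s0, 20020, DDDACZ)
  read 2, top D: go to s0, push D → (s0, 0020, DDDACZ)
  read 0, top D: go to s0, push DD → (s0, 020, DDDDACZ)
  read 0, top D: go to s0, push DD → (s0, 20, DDDDDACZ)
  read 2, top D: go to s0, push D → (s0, 0, DDDDDACZ)
  read 0, top D: go to s0, push DD → (s0, ε, DDDDDDACZ)
All input consumed; M is in state s0.

s0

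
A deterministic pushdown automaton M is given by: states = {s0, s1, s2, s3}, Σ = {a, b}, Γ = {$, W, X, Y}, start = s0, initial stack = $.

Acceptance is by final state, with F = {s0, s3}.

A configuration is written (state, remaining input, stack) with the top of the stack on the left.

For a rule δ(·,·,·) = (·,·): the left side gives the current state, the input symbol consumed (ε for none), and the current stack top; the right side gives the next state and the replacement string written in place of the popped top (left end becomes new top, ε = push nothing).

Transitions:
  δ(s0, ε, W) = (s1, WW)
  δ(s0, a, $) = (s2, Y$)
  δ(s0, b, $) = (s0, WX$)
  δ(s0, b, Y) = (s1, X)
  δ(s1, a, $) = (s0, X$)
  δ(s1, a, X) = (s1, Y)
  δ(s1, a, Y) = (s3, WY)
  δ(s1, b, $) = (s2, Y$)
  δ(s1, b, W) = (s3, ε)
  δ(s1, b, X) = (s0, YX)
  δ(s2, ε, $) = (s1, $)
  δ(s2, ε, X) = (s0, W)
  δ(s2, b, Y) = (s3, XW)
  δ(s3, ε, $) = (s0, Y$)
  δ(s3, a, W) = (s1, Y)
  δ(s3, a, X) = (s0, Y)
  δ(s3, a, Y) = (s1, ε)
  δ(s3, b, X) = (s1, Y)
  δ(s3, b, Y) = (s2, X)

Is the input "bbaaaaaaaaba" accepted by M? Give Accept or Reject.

(s0, bbaaaaaaaaba, $) ⊢ (s0, baaaaaaaaba, WX$) ⊢ (s1, baaaaaaaaba, WWX$) ⊢ (s3, aaaaaaaaba, WX$) ⊢ (s1, aaaaaaaba, YX$) ⊢ (s3, aaaaaaba, WYX$) ⊢ (s1, aaaaaba, YYX$) ⊢ (s3, aaaaba, WYYX$) ⊢ (s1, aaaba, YYYX$) ⊢ (s3, aaba, WYYYX$) ⊢ (s1, aba, YYYYX$) ⊢ (s3, ba, WYYYYX$)
No transition applies at (s3, ba, WYYYYX$); input not fully consumed.

Reject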